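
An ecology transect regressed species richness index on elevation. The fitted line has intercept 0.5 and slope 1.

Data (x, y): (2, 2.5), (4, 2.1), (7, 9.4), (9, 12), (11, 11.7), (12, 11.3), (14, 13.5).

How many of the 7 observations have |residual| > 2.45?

x=2: ŷ = 0.5 + 2 = 2.5; r = 2.5 − 2.5 = 0
x=4: ŷ = 0.5 + 4 = 4.5; r = 2.1 − 4.5 = -2.4
x=7: ŷ = 0.5 + 7 = 7.5; r = 9.4 − 7.5 = 1.9
x=9: ŷ = 0.5 + 9 = 9.5; r = 12 − 9.5 = 2.5
x=11: ŷ = 0.5 + 11 = 11.5; r = 11.7 − 11.5 = 0.2
x=12: ŷ = 0.5 + 12 = 12.5; r = 11.3 − 12.5 = -1.2
x=14: ŷ = 0.5 + 14 = 14.5; r = 13.5 − 14.5 = -1
|r| > 2.45: x=9 (|r|=2.5) → 1

1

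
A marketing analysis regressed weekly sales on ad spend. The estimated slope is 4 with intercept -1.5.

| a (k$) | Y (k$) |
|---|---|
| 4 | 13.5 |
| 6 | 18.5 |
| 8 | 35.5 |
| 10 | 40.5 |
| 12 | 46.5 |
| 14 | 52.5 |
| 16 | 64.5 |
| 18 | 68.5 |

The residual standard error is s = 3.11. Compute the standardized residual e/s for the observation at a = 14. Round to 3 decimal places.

ŷ = -1.5 + 4·14 = 54.5
e = 52.5 − 54.5 = -2
e/s = -2 / 3.11 = -0.643

-0.643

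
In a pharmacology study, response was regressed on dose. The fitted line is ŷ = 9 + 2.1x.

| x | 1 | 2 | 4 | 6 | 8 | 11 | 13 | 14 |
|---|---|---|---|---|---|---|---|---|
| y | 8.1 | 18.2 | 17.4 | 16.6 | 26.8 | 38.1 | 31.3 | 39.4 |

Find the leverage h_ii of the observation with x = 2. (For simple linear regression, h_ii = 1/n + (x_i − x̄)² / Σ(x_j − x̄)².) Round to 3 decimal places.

x̄ = (1 + 2 + 4 + 6 + 8 + 11 + 13 + 14)/8 = 7.375
Σ(x − x̄)² = 40.6406 + 28.8906 + 11.3906 + 1.89062 + 0.390625 + 13.1406 + 31.6406 + 43.8906 = 171.875
h = 1/8 + (-5.375)²/171.875 = 0.125 + 0.168091 = 0.293

h = 0.293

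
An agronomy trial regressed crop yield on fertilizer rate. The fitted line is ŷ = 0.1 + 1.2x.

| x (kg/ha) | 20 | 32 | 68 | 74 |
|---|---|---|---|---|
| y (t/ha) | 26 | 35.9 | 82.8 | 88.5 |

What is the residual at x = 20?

ŷ = 0.1 + 1.2·20 = 24.1
r = 26 − 24.1 = 1.9

r = 1.9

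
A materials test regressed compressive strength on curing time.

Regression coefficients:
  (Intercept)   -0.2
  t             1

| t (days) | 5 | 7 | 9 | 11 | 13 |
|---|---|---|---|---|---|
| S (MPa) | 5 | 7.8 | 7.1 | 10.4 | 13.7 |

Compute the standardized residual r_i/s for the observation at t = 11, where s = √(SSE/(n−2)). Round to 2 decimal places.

t=5: Ŝ = -0.2 + 5 = 4.8; r = 5 − 4.8 = 0.2
t=7: Ŝ = -0.2 + 7 = 6.8; r = 7.8 − 6.8 = 1
t=9: Ŝ = -0.2 + 9 = 8.8; r = 7.1 − 8.8 = -1.7
t=11: Ŝ = -0.2 + 11 = 10.8; r = 10.4 − 10.8 = -0.4
t=13: Ŝ = -0.2 + 13 = 12.8; r = 13.7 − 12.8 = 0.9
SSE = 0.04 + 1 + 2.89 + 0.16 + 0.81 = 4.9
s = √(4.9/3) = 1.27802
r/s = -0.4 / 1.27802 = -0.31

-0.31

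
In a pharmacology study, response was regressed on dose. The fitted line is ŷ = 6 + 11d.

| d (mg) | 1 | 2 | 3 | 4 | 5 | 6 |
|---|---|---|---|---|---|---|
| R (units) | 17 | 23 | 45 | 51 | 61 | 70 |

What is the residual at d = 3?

ŷ = 6 + 11·3 = 39
e = 45 − 39 = 6

e = 6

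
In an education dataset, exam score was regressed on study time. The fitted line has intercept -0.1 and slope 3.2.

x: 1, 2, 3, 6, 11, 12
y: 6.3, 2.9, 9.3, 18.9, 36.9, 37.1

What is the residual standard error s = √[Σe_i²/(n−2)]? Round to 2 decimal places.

s = 2.58

x=1: ŷ = -0.1 + 3.2·1 = 3.1; e = 6.3 − 3.1 = 3.2
x=2: ŷ = -0.1 + 3.2·2 = 6.3; e = 2.9 − 6.3 = -3.4
x=3: ŷ = -0.1 + 3.2·3 = 9.5; e = 9.3 − 9.5 = -0.2
x=6: ŷ = -0.1 + 3.2·6 = 19.1; e = 18.9 − 19.1 = -0.2
x=11: ŷ = -0.1 + 3.2·11 = 35.1; e = 36.9 − 35.1 = 1.8
x=12: ŷ = -0.1 + 3.2·12 = 38.3; e = 37.1 − 38.3 = -1.2
SSE = 10.24 + 11.56 + 0.04 + 0.04 + 3.24 + 1.44 = 26.56
s = √(26.56/4) = √6.64 ≈ 2.58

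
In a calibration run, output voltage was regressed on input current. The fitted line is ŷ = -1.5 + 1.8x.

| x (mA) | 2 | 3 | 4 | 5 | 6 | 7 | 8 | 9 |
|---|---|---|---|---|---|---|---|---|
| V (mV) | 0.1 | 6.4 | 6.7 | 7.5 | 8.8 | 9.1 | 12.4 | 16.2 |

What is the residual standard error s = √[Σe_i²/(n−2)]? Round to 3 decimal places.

s = 1.732

x=2: ŷ = -1.5 + 1.8·2 = 2.1; e = 0.1 − 2.1 = -2
x=3: ŷ = -1.5 + 1.8·3 = 3.9; e = 6.4 − 3.9 = 2.5
x=4: ŷ = -1.5 + 1.8·4 = 5.7; e = 6.7 − 5.7 = 1
x=5: ŷ = -1.5 + 1.8·5 = 7.5; e = 7.5 − 7.5 = 0
x=6: ŷ = -1.5 + 1.8·6 = 9.3; e = 8.8 − 9.3 = -0.5
x=7: ŷ = -1.5 + 1.8·7 = 11.1; e = 9.1 − 11.1 = -2
x=8: ŷ = -1.5 + 1.8·8 = 12.9; e = 12.4 − 12.9 = -0.5
x=9: ŷ = -1.5 + 1.8·9 = 14.7; e = 16.2 − 14.7 = 1.5
SSE = 4 + 6.25 + 1 + 0 + 0.25 + 4 + 0.25 + 2.25 = 18
s = √(18/6) = √3 ≈ 1.732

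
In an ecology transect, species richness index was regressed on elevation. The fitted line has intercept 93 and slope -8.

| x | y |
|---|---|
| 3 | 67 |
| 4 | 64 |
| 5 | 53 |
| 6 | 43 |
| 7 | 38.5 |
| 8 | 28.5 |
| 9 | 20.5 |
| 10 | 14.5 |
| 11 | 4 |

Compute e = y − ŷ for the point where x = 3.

ŷ = 93 − 8·3 = 69
e = 67 − 69 = -2

e = -2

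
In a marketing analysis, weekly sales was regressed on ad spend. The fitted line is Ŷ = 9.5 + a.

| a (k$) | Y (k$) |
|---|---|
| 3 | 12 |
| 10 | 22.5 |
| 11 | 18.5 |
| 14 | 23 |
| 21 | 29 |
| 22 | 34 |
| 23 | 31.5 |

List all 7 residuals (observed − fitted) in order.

-0.5, 3, -2, -0.5, -1.5, 2.5, -1

a=3: Ŷ = 9.5 + 3 = 12.5; e = 12 − 12.5 = -0.5
a=10: Ŷ = 9.5 + 10 = 19.5; e = 22.5 − 19.5 = 3
a=11: Ŷ = 9.5 + 11 = 20.5; e = 18.5 − 20.5 = -2
a=14: Ŷ = 9.5 + 14 = 23.5; e = 23 − 23.5 = -0.5
a=21: Ŷ = 9.5 + 21 = 30.5; e = 29 − 30.5 = -1.5
a=22: Ŷ = 9.5 + 22 = 31.5; e = 34 − 31.5 = 2.5
a=23: Ŷ = 9.5 + 23 = 32.5; e = 31.5 − 32.5 = -1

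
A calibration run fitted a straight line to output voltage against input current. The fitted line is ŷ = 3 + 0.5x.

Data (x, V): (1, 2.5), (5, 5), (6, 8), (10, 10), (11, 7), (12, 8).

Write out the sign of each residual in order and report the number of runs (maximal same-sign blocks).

x=1: ŷ = 3 + 0.5·1 = 3.5; e = 2.5 − 3.5 = -1
x=5: ŷ = 3 + 0.5·5 = 5.5; e = 5 − 5.5 = -0.5
x=6: ŷ = 3 + 0.5·6 = 6; e = 8 − 6 = 2
x=10: ŷ = 3 + 0.5·10 = 8; e = 10 − 8 = 2
x=11: ŷ = 3 + 0.5·11 = 8.5; e = 7 − 8.5 = -1.5
x=12: ŷ = 3 + 0.5·12 = 9; e = 8 − 9 = -1
Signs: − − + + − −
Runs: −×2, +×2, −×2 → 3

3 runs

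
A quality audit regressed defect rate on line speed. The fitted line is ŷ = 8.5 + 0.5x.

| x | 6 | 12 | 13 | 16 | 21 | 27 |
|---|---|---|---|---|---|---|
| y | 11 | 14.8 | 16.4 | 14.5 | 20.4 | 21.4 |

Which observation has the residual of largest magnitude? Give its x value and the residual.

x=6: ŷ = 8.5 + 0.5·6 = 11.5; e = 11 − 11.5 = -0.5
x=12: ŷ = 8.5 + 0.5·12 = 14.5; e = 14.8 − 14.5 = 0.3
x=13: ŷ = 8.5 + 0.5·13 = 15; e = 16.4 − 15 = 1.4
x=16: ŷ = 8.5 + 0.5·16 = 16.5; e = 14.5 − 16.5 = -2
x=21: ŷ = 8.5 + 0.5·21 = 19; e = 20.4 − 19 = 1.4
x=27: ŷ = 8.5 + 0.5·27 = 22; e = 21.4 − 22 = -0.6
Largest |e| is 2 at x = 16, residual -2.

x = 16, e = -2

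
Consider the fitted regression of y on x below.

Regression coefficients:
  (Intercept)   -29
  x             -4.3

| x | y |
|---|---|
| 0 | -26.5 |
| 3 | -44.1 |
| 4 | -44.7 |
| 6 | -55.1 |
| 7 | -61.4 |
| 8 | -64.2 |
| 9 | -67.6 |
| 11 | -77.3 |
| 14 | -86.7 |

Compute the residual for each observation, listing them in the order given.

x=0: ŷ = -29 − 4.3·0 = -29; e = -26.5 − (-29) = 2.5
x=3: ŷ = -29 − 4.3·3 = -41.9; e = -44.1 − (-41.9) = -2.2
x=4: ŷ = -29 − 4.3·4 = -46.2; e = -44.7 − (-46.2) = 1.5
x=6: ŷ = -29 − 4.3·6 = -54.8; e = -55.1 − (-54.8) = -0.3
x=7: ŷ = -29 − 4.3·7 = -59.1; e = -61.4 − (-59.1) = -2.3
x=8: ŷ = -29 − 4.3·8 = -63.4; e = -64.2 − (-63.4) = -0.8
x=9: ŷ = -29 − 4.3·9 = -67.7; e = -67.6 − (-67.7) = 0.1
x=11: ŷ = -29 − 4.3·11 = -76.3; e = -77.3 − (-76.3) = -1
x=14: ŷ = -29 − 4.3·14 = -89.2; e = -86.7 − (-89.2) = 2.5

2.5, -2.2, 1.5, -0.3, -2.3, -0.8, 0.1, -1, 2.5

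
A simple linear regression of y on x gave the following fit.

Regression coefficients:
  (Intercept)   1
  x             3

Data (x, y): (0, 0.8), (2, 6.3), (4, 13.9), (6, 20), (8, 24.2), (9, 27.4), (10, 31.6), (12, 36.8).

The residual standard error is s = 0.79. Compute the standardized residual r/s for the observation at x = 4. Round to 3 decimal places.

ŷ = 1 + 3·4 = 13
r = 13.9 − 13 = 0.9
r/s = 0.9 / 0.79 = 1.139

1.139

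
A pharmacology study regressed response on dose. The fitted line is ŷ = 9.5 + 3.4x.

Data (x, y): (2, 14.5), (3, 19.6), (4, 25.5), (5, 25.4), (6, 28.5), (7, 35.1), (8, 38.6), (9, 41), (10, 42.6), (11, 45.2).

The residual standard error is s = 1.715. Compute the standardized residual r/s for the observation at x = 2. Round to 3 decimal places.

-1.050

ŷ = 9.5 + 3.4·2 = 16.3
r = 14.5 − 16.3 = -1.8
r/s = -1.8 / 1.715 = -1.050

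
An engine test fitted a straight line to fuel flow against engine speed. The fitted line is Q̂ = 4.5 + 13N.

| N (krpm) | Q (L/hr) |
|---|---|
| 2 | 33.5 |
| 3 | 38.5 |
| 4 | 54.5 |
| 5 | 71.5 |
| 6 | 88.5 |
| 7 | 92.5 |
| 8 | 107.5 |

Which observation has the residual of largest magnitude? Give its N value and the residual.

N=2: Q̂ = 4.5 + 13·2 = 30.5; e = 33.5 − 30.5 = 3
N=3: Q̂ = 4.5 + 13·3 = 43.5; e = 38.5 − 43.5 = -5
N=4: Q̂ = 4.5 + 13·4 = 56.5; e = 54.5 − 56.5 = -2
N=5: Q̂ = 4.5 + 13·5 = 69.5; e = 71.5 − 69.5 = 2
N=6: Q̂ = 4.5 + 13·6 = 82.5; e = 88.5 − 82.5 = 6
N=7: Q̂ = 4.5 + 13·7 = 95.5; e = 92.5 − 95.5 = -3
N=8: Q̂ = 4.5 + 13·8 = 108.5; e = 107.5 − 108.5 = -1
Largest |e| is 6 at N = 6, residual 6.

N = 6, e = 6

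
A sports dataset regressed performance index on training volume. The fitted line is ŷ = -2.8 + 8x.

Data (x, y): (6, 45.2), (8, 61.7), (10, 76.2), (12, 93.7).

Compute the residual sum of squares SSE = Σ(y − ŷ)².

SSE = 1.5

x=6: ŷ = -2.8 + 8·6 = 45.2; e = 45.2 − 45.2 = 0
x=8: ŷ = -2.8 + 8·8 = 61.2; e = 61.7 − 61.2 = 0.5
x=10: ŷ = -2.8 + 8·10 = 77.2; e = 76.2 − 77.2 = -1
x=12: ŷ = -2.8 + 8·12 = 93.2; e = 93.7 − 93.2 = 0.5
SSE = 0 + 0.25 + 1 + 0.25 = 1.5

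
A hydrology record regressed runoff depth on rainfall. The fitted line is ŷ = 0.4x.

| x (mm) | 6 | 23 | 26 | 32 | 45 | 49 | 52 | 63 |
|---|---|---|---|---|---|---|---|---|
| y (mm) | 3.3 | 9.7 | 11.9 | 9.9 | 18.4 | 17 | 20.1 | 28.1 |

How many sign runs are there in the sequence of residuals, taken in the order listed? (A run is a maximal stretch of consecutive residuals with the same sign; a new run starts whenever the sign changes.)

5 runs

x=6: ŷ = 0.4·6 = 2.4; e = 3.3 − 2.4 = 0.9
x=23: ŷ = 0.4·23 = 9.2; e = 9.7 − 9.2 = 0.5
x=26: ŷ = 0.4·26 = 10.4; e = 11.9 − 10.4 = 1.5
x=32: ŷ = 0.4·32 = 12.8; e = 9.9 − 12.8 = -2.9
x=45: ŷ = 0.4·45 = 18; e = 18.4 − 18 = 0.4
x=49: ŷ = 0.4·49 = 19.6; e = 17 − 19.6 = -2.6
x=52: ŷ = 0.4·52 = 20.8; e = 20.1 − 20.8 = -0.7
x=63: ŷ = 0.4·63 = 25.2; e = 28.1 − 25.2 = 2.9
Signs: + + + − + − − +
Runs: +×3, −×1, +×1, −×2, +×1 → 5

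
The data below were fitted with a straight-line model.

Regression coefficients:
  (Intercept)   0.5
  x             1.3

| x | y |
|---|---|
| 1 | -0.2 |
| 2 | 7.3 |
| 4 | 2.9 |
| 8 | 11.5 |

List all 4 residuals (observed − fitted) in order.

x=1: ŷ = 0.5 + 1.3·1 = 1.8; r = -0.2 − 1.8 = -2
x=2: ŷ = 0.5 + 1.3·2 = 3.1; r = 7.3 − 3.1 = 4.2
x=4: ŷ = 0.5 + 1.3·4 = 5.7; r = 2.9 − 5.7 = -2.8
x=8: ŷ = 0.5 + 1.3·8 = 10.9; r = 11.5 − 10.9 = 0.6

-2, 4.2, -2.8, 0.6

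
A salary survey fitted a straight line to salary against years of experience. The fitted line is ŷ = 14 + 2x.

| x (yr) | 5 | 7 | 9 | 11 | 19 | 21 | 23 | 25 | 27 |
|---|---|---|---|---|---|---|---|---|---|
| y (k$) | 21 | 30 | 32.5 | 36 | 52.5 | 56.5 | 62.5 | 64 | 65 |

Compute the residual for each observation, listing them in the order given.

-3, 2, 0.5, 0, 0.5, 0.5, 2.5, 0, -3

x=5: ŷ = 14 + 2·5 = 24; e = 21 − 24 = -3
x=7: ŷ = 14 + 2·7 = 28; e = 30 − 28 = 2
x=9: ŷ = 14 + 2·9 = 32; e = 32.5 − 32 = 0.5
x=11: ŷ = 14 + 2·11 = 36; e = 36 − 36 = 0
x=19: ŷ = 14 + 2·19 = 52; e = 52.5 − 52 = 0.5
x=21: ŷ = 14 + 2·21 = 56; e = 56.5 − 56 = 0.5
x=23: ŷ = 14 + 2·23 = 60; e = 62.5 − 60 = 2.5
x=25: ŷ = 14 + 2·25 = 64; e = 64 − 64 = 0
x=27: ŷ = 14 + 2·27 = 68; e = 65 − 68 = -3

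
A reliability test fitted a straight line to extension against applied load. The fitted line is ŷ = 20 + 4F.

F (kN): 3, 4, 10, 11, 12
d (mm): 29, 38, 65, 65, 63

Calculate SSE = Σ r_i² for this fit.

F=3: ŷ = 20 + 4·3 = 32; r = 29 − 32 = -3
F=4: ŷ = 20 + 4·4 = 36; r = 38 − 36 = 2
F=10: ŷ = 20 + 4·10 = 60; r = 65 − 60 = 5
F=11: ŷ = 20 + 4·11 = 64; r = 65 − 64 = 1
F=12: ŷ = 20 + 4·12 = 68; r = 63 − 68 = -5
SSE = 9 + 4 + 25 + 1 + 25 = 64

SSE = 64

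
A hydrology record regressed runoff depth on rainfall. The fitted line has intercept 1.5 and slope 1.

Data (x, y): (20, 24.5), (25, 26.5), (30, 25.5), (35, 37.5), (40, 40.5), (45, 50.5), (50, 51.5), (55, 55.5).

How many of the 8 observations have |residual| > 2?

x=20: ŷ = 1.5 + 20 = 21.5; r = 24.5 − 21.5 = 3
x=25: ŷ = 1.5 + 25 = 26.5; r = 26.5 − 26.5 = 0
x=30: ŷ = 1.5 + 30 = 31.5; r = 25.5 − 31.5 = -6
x=35: ŷ = 1.5 + 35 = 36.5; r = 37.5 − 36.5 = 1
x=40: ŷ = 1.5 + 40 = 41.5; r = 40.5 − 41.5 = -1
x=45: ŷ = 1.5 + 45 = 46.5; r = 50.5 − 46.5 = 4
x=50: ŷ = 1.5 + 50 = 51.5; r = 51.5 − 51.5 = 0
x=55: ŷ = 1.5 + 55 = 56.5; r = 55.5 − 56.5 = -1
|r| > 2: x=20 (|r|=3), x=30 (|r|=6), x=45 (|r|=4) → 3

3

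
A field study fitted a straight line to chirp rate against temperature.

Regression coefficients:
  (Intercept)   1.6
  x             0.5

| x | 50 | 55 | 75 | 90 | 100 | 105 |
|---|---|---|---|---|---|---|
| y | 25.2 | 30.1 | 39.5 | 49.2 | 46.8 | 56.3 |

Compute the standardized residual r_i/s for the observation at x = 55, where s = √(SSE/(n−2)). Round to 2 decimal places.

0.33

x=50: ŷ = 1.6 + 0.5·50 = 26.6; r = 25.2 − 26.6 = -1.4
x=55: ŷ = 1.6 + 0.5·55 = 29.1; r = 30.1 − 29.1 = 1
x=75: ŷ = 1.6 + 0.5·75 = 39.1; r = 39.5 − 39.1 = 0.4
x=90: ŷ = 1.6 + 0.5·90 = 46.6; r = 49.2 − 46.6 = 2.6
x=100: ŷ = 1.6 + 0.5·100 = 51.6; r = 46.8 − 51.6 = -4.8
x=105: ŷ = 1.6 + 0.5·105 = 54.1; r = 56.3 − 54.1 = 2.2
SSE = 1.96 + 1 + 0.16 + 6.76 + 23.04 + 4.84 = 37.76
s = √(37.76/4) = 3.07246
r/s = 1 / 3.07246 = 0.33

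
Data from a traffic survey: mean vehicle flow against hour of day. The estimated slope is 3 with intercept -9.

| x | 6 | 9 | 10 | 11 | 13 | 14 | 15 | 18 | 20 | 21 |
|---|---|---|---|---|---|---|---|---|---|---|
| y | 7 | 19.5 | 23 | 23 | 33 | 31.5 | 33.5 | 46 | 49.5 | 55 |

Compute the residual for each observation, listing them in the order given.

-2, 1.5, 2, -1, 3, -1.5, -2.5, 1, -1.5, 1

x=6: ŷ = -9 + 3·6 = 9; r = 7 − 9 = -2
x=9: ŷ = -9 + 3·9 = 18; r = 19.5 − 18 = 1.5
x=10: ŷ = -9 + 3·10 = 21; r = 23 − 21 = 2
x=11: ŷ = -9 + 3·11 = 24; r = 23 − 24 = -1
x=13: ŷ = -9 + 3·13 = 30; r = 33 − 30 = 3
x=14: ŷ = -9 + 3·14 = 33; r = 31.5 − 33 = -1.5
x=15: ŷ = -9 + 3·15 = 36; r = 33.5 − 36 = -2.5
x=18: ŷ = -9 + 3·18 = 45; r = 46 − 45 = 1
x=20: ŷ = -9 + 3·20 = 51; r = 49.5 − 51 = -1.5
x=21: ŷ = -9 + 3·21 = 54; r = 55 − 54 = 1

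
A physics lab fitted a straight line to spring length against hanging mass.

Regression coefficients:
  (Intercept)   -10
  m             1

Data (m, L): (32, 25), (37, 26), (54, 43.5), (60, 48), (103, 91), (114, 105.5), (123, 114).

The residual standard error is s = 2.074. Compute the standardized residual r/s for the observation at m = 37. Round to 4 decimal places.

-0.4822

L̂ = -10 + 37 = 27
r = 26 − 27 = -1
r/s = -1 / 2.074 = -0.4822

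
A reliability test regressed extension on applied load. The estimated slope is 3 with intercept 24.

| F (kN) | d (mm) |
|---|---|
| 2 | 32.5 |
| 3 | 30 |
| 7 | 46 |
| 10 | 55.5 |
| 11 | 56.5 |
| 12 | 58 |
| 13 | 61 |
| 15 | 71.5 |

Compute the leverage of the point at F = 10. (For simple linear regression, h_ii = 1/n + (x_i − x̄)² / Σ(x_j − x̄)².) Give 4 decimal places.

h = 0.1299

F̄ = (2 + 3 + 7 + 10 + 11 + 12 + 13 + 15)/8 = 9.125
Σ(F − F̄)² = 50.7656 + 37.5156 + 4.51562 + 0.765625 + 3.51562 + 8.26562 + 15.0156 + 34.5156 = 154.875
h = 1/8 + (0.875)²/154.875 = 0.125 + 0.0049435 = 0.1299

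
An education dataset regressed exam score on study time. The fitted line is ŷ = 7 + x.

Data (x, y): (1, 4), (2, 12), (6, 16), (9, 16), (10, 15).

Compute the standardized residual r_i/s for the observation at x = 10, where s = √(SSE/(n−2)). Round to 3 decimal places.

-0.562

x=1: ŷ = 7 + 1 = 8; r = 4 − 8 = -4
x=2: ŷ = 7 + 2 = 9; r = 12 − 9 = 3
x=6: ŷ = 7 + 6 = 13; r = 16 − 13 = 3
x=9: ŷ = 7 + 9 = 16; r = 16 − 16 = 0
x=10: ŷ = 7 + 10 = 17; r = 15 − 17 = -2
SSE = 16 + 9 + 9 + 0 + 4 = 38
s = √(38/3) = 3.55903
r/s = -2 / 3.55903 = -0.562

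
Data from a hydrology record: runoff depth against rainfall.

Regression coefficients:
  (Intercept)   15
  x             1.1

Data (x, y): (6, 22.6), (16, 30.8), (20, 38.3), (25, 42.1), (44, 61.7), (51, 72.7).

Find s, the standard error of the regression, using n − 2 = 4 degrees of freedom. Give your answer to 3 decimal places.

s = 1.699

x=6: ŷ = 15 + 1.1·6 = 21.6; r = 22.6 − 21.6 = 1
x=16: ŷ = 15 + 1.1·16 = 32.6; r = 30.8 − 32.6 = -1.8
x=20: ŷ = 15 + 1.1·20 = 37; r = 38.3 − 37 = 1.3
x=25: ŷ = 15 + 1.1·25 = 42.5; r = 42.1 − 42.5 = -0.4
x=44: ŷ = 15 + 1.1·44 = 63.4; r = 61.7 − 63.4 = -1.7
x=51: ŷ = 15 + 1.1·51 = 71.1; r = 72.7 − 71.1 = 1.6
SSE = 1 + 3.24 + 1.69 + 0.16 + 2.89 + 2.56 = 11.54
s = √(11.54/4) = √2.885 ≈ 1.699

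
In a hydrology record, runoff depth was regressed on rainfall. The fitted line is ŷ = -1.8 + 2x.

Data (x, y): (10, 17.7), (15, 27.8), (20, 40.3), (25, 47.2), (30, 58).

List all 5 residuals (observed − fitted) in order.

x=10: ŷ = -1.8 + 2·10 = 18.2; e = 17.7 − 18.2 = -0.5
x=15: ŷ = -1.8 + 2·15 = 28.2; e = 27.8 − 28.2 = -0.4
x=20: ŷ = -1.8 + 2·20 = 38.2; e = 40.3 − 38.2 = 2.1
x=25: ŷ = -1.8 + 2·25 = 48.2; e = 47.2 − 48.2 = -1
x=30: ŷ = -1.8 + 2·30 = 58.2; e = 58 − 58.2 = -0.2

-0.5, -0.4, 2.1, -1, -0.2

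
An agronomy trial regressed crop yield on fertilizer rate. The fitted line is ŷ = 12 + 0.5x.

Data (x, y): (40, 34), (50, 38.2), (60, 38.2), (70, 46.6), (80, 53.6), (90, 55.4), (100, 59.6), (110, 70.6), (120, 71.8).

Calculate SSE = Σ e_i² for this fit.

SSE = 43.92

x=40: ŷ = 12 + 0.5·40 = 32; e = 34 − 32 = 2
x=50: ŷ = 12 + 0.5·50 = 37; e = 38.2 − 37 = 1.2
x=60: ŷ = 12 + 0.5·60 = 42; e = 38.2 − 42 = -3.8
x=70: ŷ = 12 + 0.5·70 = 47; e = 46.6 − 47 = -0.4
x=80: ŷ = 12 + 0.5·80 = 52; e = 53.6 − 52 = 1.6
x=90: ŷ = 12 + 0.5·90 = 57; e = 55.4 − 57 = -1.6
x=100: ŷ = 12 + 0.5·100 = 62; e = 59.6 − 62 = -2.4
x=110: ŷ = 12 + 0.5·110 = 67; e = 70.6 − 67 = 3.6
x=120: ŷ = 12 + 0.5·120 = 72; e = 71.8 − 72 = -0.2
SSE = 4 + 1.44 + 14.44 + 0.16 + 2.56 + 2.56 + 5.76 + 12.96 + 0.04 = 43.92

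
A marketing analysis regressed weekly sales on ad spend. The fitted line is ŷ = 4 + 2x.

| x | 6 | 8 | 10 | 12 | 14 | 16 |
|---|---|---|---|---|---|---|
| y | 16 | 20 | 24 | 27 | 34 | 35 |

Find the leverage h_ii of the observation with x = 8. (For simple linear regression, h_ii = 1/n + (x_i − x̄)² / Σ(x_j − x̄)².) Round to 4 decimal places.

x̄ = (6 + 8 + 10 + 12 + 14 + 16)/6 = 11
Σ(x − x̄)² = 25 + 9 + 1 + 1 + 9 + 25 = 70
h = 1/6 + (-3)²/70 = 0.166667 + 0.128571 = 0.2952

h = 0.2952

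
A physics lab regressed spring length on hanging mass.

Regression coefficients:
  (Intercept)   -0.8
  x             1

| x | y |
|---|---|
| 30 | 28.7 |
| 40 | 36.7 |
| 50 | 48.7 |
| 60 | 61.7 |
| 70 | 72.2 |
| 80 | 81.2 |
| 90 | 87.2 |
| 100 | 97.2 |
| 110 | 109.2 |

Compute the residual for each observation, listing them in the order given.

x=30: ŷ = -0.8 + 30 = 29.2; e = 28.7 − 29.2 = -0.5
x=40: ŷ = -0.8 + 40 = 39.2; e = 36.7 − 39.2 = -2.5
x=50: ŷ = -0.8 + 50 = 49.2; e = 48.7 − 49.2 = -0.5
x=60: ŷ = -0.8 + 60 = 59.2; e = 61.7 − 59.2 = 2.5
x=70: ŷ = -0.8 + 70 = 69.2; e = 72.2 − 69.2 = 3
x=80: ŷ = -0.8 + 80 = 79.2; e = 81.2 − 79.2 = 2
x=90: ŷ = -0.8 + 90 = 89.2; e = 87.2 − 89.2 = -2
x=100: ŷ = -0.8 + 100 = 99.2; e = 97.2 − 99.2 = -2
x=110: ŷ = -0.8 + 110 = 109.2; e = 109.2 − 109.2 = 0

-0.5, -2.5, -0.5, 2.5, 3, 2, -2, -2, 0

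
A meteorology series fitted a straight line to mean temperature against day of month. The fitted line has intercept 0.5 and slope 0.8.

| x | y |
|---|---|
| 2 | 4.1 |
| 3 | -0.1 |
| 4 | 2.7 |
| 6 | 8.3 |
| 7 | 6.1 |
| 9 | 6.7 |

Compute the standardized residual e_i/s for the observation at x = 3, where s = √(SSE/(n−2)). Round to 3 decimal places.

-1.225

x=2: ŷ = 0.5 + 0.8·2 = 2.1; e = 4.1 − 2.1 = 2
x=3: ŷ = 0.5 + 0.8·3 = 2.9; e = -0.1 − 2.9 = -3
x=4: ŷ = 0.5 + 0.8·4 = 3.7; e = 2.7 − 3.7 = -1
x=6: ŷ = 0.5 + 0.8·6 = 5.3; e = 8.3 − 5.3 = 3
x=7: ŷ = 0.5 + 0.8·7 = 6.1; e = 6.1 − 6.1 = 0
x=9: ŷ = 0.5 + 0.8·9 = 7.7; e = 6.7 − 7.7 = -1
SSE = 4 + 9 + 1 + 9 + 0 + 1 = 24
s = √(24/4) = 2.44949
e/s = -3 / 2.44949 = -1.225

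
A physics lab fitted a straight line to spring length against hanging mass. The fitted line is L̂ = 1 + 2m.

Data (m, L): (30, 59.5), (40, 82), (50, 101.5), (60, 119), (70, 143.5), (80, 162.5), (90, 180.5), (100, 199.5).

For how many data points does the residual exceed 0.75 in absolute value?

6

m=30: L̂ = 1 + 2·30 = 61; e = 59.5 − 61 = -1.5
m=40: L̂ = 1 + 2·40 = 81; e = 82 − 81 = 1
m=50: L̂ = 1 + 2·50 = 101; e = 101.5 − 101 = 0.5
m=60: L̂ = 1 + 2·60 = 121; e = 119 − 121 = -2
m=70: L̂ = 1 + 2·70 = 141; e = 143.5 − 141 = 2.5
m=80: L̂ = 1 + 2·80 = 161; e = 162.5 − 161 = 1.5
m=90: L̂ = 1 + 2·90 = 181; e = 180.5 − 181 = -0.5
m=100: L̂ = 1 + 2·100 = 201; e = 199.5 − 201 = -1.5
|e| > 0.75: m=30 (|e|=1.5), m=40 (|e|=1), m=60 (|e|=2), m=70 (|e|=2.5), m=80 (|e|=1.5), m=100 (|e|=1.5) → 6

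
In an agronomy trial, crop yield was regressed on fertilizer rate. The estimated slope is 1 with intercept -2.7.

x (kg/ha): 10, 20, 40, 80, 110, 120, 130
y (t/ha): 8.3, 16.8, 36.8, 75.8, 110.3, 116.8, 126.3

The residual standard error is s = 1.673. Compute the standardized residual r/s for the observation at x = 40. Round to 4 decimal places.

-0.2989

ŷ = -2.7 + 40 = 37.3
r = 36.8 − 37.3 = -0.5
r/s = -0.5 / 1.673 = -0.2989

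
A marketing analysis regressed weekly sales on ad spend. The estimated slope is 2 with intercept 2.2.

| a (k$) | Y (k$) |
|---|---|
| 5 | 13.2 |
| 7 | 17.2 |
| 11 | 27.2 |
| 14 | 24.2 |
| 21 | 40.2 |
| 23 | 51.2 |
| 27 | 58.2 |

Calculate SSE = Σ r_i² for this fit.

SSE = 76

a=5: Ŷ = 2.2 + 2·5 = 12.2; r = 13.2 − 12.2 = 1
a=7: Ŷ = 2.2 + 2·7 = 16.2; r = 17.2 − 16.2 = 1
a=11: Ŷ = 2.2 + 2·11 = 24.2; r = 27.2 − 24.2 = 3
a=14: Ŷ = 2.2 + 2·14 = 30.2; r = 24.2 − 30.2 = -6
a=21: Ŷ = 2.2 + 2·21 = 44.2; r = 40.2 − 44.2 = -4
a=23: Ŷ = 2.2 + 2·23 = 48.2; r = 51.2 − 48.2 = 3
a=27: Ŷ = 2.2 + 2·27 = 56.2; r = 58.2 − 56.2 = 2
SSE = 1 + 1 + 9 + 36 + 16 + 9 + 4 = 76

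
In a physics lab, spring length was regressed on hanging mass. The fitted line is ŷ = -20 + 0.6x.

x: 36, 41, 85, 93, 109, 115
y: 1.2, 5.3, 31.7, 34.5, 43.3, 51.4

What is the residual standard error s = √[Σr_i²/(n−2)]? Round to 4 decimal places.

s = 1.8028

x=36: ŷ = -20 + 0.6·36 = 1.6; r = 1.2 − 1.6 = -0.4
x=41: ŷ = -20 + 0.6·41 = 4.6; r = 5.3 − 4.6 = 0.7
x=85: ŷ = -20 + 0.6·85 = 31; r = 31.7 − 31 = 0.7
x=93: ŷ = -20 + 0.6·93 = 35.8; r = 34.5 − 35.8 = -1.3
x=109: ŷ = -20 + 0.6·109 = 45.4; r = 43.3 − 45.4 = -2.1
x=115: ŷ = -20 + 0.6·115 = 49; r = 51.4 − 49 = 2.4
SSE = 0.16 + 0.49 + 0.49 + 1.69 + 4.41 + 5.76 = 13
s = √(13/4) = √3.25 ≈ 1.8028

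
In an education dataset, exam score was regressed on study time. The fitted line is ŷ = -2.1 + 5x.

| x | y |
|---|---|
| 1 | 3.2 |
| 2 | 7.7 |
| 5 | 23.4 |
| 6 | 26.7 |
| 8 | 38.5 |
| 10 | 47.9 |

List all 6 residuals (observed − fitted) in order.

x=1: ŷ = -2.1 + 5·1 = 2.9; e = 3.2 − 2.9 = 0.3
x=2: ŷ = -2.1 + 5·2 = 7.9; e = 7.7 − 7.9 = -0.2
x=5: ŷ = -2.1 + 5·5 = 22.9; e = 23.4 − 22.9 = 0.5
x=6: ŷ = -2.1 + 5·6 = 27.9; e = 26.7 − 27.9 = -1.2
x=8: ŷ = -2.1 + 5·8 = 37.9; e = 38.5 − 37.9 = 0.6
x=10: ŷ = -2.1 + 5·10 = 47.9; e = 47.9 − 47.9 = 0

0.3, -0.2, 0.5, -1.2, 0.6, 0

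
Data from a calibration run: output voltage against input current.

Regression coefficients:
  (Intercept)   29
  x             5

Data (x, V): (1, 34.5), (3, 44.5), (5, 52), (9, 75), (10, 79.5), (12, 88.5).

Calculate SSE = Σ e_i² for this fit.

x=1: V̂ = 29 + 5·1 = 34; e = 34.5 − 34 = 0.5
x=3: V̂ = 29 + 5·3 = 44; e = 44.5 − 44 = 0.5
x=5: V̂ = 29 + 5·5 = 54; e = 52 − 54 = -2
x=9: V̂ = 29 + 5·9 = 74; e = 75 − 74 = 1
x=10: V̂ = 29 + 5·10 = 79; e = 79.5 − 79 = 0.5
x=12: V̂ = 29 + 5·12 = 89; e = 88.5 − 89 = -0.5
SSE = 0.25 + 0.25 + 4 + 1 + 0.25 + 0.25 = 6

SSE = 6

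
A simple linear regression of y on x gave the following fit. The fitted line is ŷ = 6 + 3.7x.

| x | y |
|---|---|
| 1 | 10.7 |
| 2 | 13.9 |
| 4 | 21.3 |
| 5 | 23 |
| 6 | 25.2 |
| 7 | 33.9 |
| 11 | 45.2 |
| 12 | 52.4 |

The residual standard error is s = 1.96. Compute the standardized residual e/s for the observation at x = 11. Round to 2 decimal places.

ŷ = 6 + 3.7·11 = 46.7
e = 45.2 − 46.7 = -1.5
e/s = -1.5 / 1.96 = -0.77

-0.77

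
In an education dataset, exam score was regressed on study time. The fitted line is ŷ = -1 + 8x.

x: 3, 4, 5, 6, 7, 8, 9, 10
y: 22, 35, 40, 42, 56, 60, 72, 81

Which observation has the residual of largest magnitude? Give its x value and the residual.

x=3: ŷ = -1 + 8·3 = 23; e = 22 − 23 = -1
x=4: ŷ = -1 + 8·4 = 31; e = 35 − 31 = 4
x=5: ŷ = -1 + 8·5 = 39; e = 40 − 39 = 1
x=6: ŷ = -1 + 8·6 = 47; e = 42 − 47 = -5
x=7: ŷ = -1 + 8·7 = 55; e = 56 − 55 = 1
x=8: ŷ = -1 + 8·8 = 63; e = 60 − 63 = -3
x=9: ŷ = -1 + 8·9 = 71; e = 72 − 71 = 1
x=10: ŷ = -1 + 8·10 = 79; e = 81 − 79 = 2
Largest |e| is 5 at x = 6, residual -5.

x = 6, e = -5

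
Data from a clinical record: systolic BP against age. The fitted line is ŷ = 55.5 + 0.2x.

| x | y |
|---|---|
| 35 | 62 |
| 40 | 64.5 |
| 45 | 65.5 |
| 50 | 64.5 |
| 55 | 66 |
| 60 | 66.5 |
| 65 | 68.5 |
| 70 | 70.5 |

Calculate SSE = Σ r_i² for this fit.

x=35: ŷ = 55.5 + 0.2·35 = 62.5; r = 62 − 62.5 = -0.5
x=40: ŷ = 55.5 + 0.2·40 = 63.5; r = 64.5 − 63.5 = 1
x=45: ŷ = 55.5 + 0.2·45 = 64.5; r = 65.5 − 64.5 = 1
x=50: ŷ = 55.5 + 0.2·50 = 65.5; r = 64.5 − 65.5 = -1
x=55: ŷ = 55.5 + 0.2·55 = 66.5; r = 66 − 66.5 = -0.5
x=60: ŷ = 55.5 + 0.2·60 = 67.5; r = 66.5 − 67.5 = -1
x=65: ŷ = 55.5 + 0.2·65 = 68.5; r = 68.5 − 68.5 = 0
x=70: ŷ = 55.5 + 0.2·70 = 69.5; r = 70.5 − 69.5 = 1
SSE = 0.25 + 1 + 1 + 1 + 0.25 + 1 + 0 + 1 = 5.5

SSE = 5.5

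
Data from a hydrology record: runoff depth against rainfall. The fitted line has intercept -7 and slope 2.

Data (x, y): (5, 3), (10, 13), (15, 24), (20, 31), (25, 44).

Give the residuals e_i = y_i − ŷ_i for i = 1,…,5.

x=5: ŷ = -7 + 2·5 = 3; e = 3 − 3 = 0
x=10: ŷ = -7 + 2·10 = 13; e = 13 − 13 = 0
x=15: ŷ = -7 + 2·15 = 23; e = 24 − 23 = 1
x=20: ŷ = -7 + 2·20 = 33; e = 31 − 33 = -2
x=25: ŷ = -7 + 2·25 = 43; e = 44 − 43 = 1

0, 0, 1, -2, 1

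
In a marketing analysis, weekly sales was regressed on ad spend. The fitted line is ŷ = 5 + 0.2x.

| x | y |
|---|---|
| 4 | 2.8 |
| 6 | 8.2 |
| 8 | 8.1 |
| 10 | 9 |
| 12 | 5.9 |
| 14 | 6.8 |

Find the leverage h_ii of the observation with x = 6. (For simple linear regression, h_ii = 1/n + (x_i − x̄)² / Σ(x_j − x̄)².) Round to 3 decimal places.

h = 0.295

x̄ = (4 + 6 + 8 + 10 + 12 + 14)/6 = 9
Σ(x − x̄)² = 25 + 9 + 1 + 1 + 9 + 25 = 70
h = 1/6 + (-3)²/70 = 0.166667 + 0.128571 = 0.295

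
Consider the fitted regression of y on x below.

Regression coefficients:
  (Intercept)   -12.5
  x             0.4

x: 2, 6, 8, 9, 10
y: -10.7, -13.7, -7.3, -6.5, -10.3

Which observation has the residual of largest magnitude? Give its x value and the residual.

x=2: ŷ = -12.5 + 0.4·2 = -11.7; r = -10.7 − (-11.7) = 1
x=6: ŷ = -12.5 + 0.4·6 = -10.1; r = -13.7 − (-10.1) = -3.6
x=8: ŷ = -12.5 + 0.4·8 = -9.3; r = -7.3 − (-9.3) = 2
x=9: ŷ = -12.5 + 0.4·9 = -8.9; r = -6.5 − (-8.9) = 2.4
x=10: ŷ = -12.5 + 0.4·10 = -8.5; r = -10.3 − (-8.5) = -1.8
Largest |r| is 3.6 at x = 6, residual -3.6.

x = 6, r = -3.6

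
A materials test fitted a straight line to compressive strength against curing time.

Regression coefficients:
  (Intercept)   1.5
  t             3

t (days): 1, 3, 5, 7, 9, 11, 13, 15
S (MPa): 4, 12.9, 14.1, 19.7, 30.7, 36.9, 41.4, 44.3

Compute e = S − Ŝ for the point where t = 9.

e = 2.2

Ŝ = 1.5 + 3·9 = 28.5
e = 30.7 − 28.5 = 2.2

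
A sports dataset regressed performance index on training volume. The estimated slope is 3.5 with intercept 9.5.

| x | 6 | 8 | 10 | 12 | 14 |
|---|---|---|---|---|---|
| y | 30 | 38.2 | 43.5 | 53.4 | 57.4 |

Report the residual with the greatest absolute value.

x=6: ŷ = 9.5 + 3.5·6 = 30.5; r = 30 − 30.5 = -0.5
x=8: ŷ = 9.5 + 3.5·8 = 37.5; r = 38.2 − 37.5 = 0.7
x=10: ŷ = 9.5 + 3.5·10 = 44.5; r = 43.5 − 44.5 = -1
x=12: ŷ = 9.5 + 3.5·12 = 51.5; r = 53.4 − 51.5 = 1.9
x=14: ŷ = 9.5 + 3.5·14 = 58.5; r = 57.4 − 58.5 = -1.1
Largest |r| is 1.9 at x = 12, residual 1.9.

r = 1.9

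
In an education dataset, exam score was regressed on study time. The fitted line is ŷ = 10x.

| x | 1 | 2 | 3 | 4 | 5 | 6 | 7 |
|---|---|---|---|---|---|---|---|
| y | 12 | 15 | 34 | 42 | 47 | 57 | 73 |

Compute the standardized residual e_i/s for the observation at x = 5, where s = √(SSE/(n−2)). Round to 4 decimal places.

-0.7695

x=1: ŷ = 10·1 = 10; e = 12 − 10 = 2
x=2: ŷ = 10·2 = 20; e = 15 − 20 = -5
x=3: ŷ = 10·3 = 30; e = 34 − 30 = 4
x=4: ŷ = 10·4 = 40; e = 42 − 40 = 2
x=5: ŷ = 10·5 = 50; e = 47 − 50 = -3
x=6: ŷ = 10·6 = 60; e = 57 − 60 = -3
x=7: ŷ = 10·7 = 70; e = 73 − 70 = 3
SSE = 4 + 25 + 16 + 4 + 9 + 9 + 9 = 76
s = √(76/5) = 3.89872
e/s = -3 / 3.89872 = -0.7695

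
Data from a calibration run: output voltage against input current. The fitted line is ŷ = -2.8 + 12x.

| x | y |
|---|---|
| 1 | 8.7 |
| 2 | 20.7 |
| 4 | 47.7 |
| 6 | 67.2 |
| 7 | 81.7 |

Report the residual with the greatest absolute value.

r = 2.5

x=1: ŷ = -2.8 + 12·1 = 9.2; r = 8.7 − 9.2 = -0.5
x=2: ŷ = -2.8 + 12·2 = 21.2; r = 20.7 − 21.2 = -0.5
x=4: ŷ = -2.8 + 12·4 = 45.2; r = 47.7 − 45.2 = 2.5
x=6: ŷ = -2.8 + 12·6 = 69.2; r = 67.2 − 69.2 = -2
x=7: ŷ = -2.8 + 12·7 = 81.2; r = 81.7 − 81.2 = 0.5
Largest |r| is 2.5 at x = 4, residual 2.5.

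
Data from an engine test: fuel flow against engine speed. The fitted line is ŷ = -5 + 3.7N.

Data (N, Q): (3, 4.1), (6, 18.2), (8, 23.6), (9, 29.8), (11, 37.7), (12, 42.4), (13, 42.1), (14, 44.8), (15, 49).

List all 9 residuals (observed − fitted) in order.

-2, 1, -1, 1.5, 2, 3, -1, -2, -1.5

N=3: ŷ = -5 + 3.7·3 = 6.1; e = 4.1 − 6.1 = -2
N=6: ŷ = -5 + 3.7·6 = 17.2; e = 18.2 − 17.2 = 1
N=8: ŷ = -5 + 3.7·8 = 24.6; e = 23.6 − 24.6 = -1
N=9: ŷ = -5 + 3.7·9 = 28.3; e = 29.8 − 28.3 = 1.5
N=11: ŷ = -5 + 3.7·11 = 35.7; e = 37.7 − 35.7 = 2
N=12: ŷ = -5 + 3.7·12 = 39.4; e = 42.4 − 39.4 = 3
N=13: ŷ = -5 + 3.7·13 = 43.1; e = 42.1 − 43.1 = -1
N=14: ŷ = -5 + 3.7·14 = 46.8; e = 44.8 − 46.8 = -2
N=15: ŷ = -5 + 3.7·15 = 50.5; e = 49 − 50.5 = -1.5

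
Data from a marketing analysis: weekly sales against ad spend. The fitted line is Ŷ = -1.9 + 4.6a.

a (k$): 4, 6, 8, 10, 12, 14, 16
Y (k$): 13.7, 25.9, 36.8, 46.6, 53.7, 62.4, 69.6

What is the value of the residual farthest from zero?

r = -2.8

a=4: Ŷ = -1.9 + 4.6·4 = 16.5; r = 13.7 − 16.5 = -2.8
a=6: Ŷ = -1.9 + 4.6·6 = 25.7; r = 25.9 − 25.7 = 0.2
a=8: Ŷ = -1.9 + 4.6·8 = 34.9; r = 36.8 − 34.9 = 1.9
a=10: Ŷ = -1.9 + 4.6·10 = 44.1; r = 46.6 − 44.1 = 2.5
a=12: Ŷ = -1.9 + 4.6·12 = 53.3; r = 53.7 − 53.3 = 0.4
a=14: Ŷ = -1.9 + 4.6·14 = 62.5; r = 62.4 − 62.5 = -0.1
a=16: Ŷ = -1.9 + 4.6·16 = 71.7; r = 69.6 − 71.7 = -2.1
Largest |r| is 2.8 at a = 4, residual -2.8.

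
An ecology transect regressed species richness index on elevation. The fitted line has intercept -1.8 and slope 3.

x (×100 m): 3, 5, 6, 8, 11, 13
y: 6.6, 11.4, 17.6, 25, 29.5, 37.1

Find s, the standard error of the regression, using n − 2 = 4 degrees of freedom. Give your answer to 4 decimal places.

s = 2.0187

x=3: ŷ = -1.8 + 3·3 = 7.2; e = 6.6 − 7.2 = -0.6
x=5: ŷ = -1.8 + 3·5 = 13.2; e = 11.4 − 13.2 = -1.8
x=6: ŷ = -1.8 + 3·6 = 16.2; e = 17.6 − 16.2 = 1.4
x=8: ŷ = -1.8 + 3·8 = 22.2; e = 25 − 22.2 = 2.8
x=11: ŷ = -1.8 + 3·11 = 31.2; e = 29.5 − 31.2 = -1.7
x=13: ŷ = -1.8 + 3·13 = 37.2; e = 37.1 − 37.2 = -0.1
SSE = 0.36 + 3.24 + 1.96 + 7.84 + 2.89 + 0.01 = 16.3
s = √(16.3/4) = √4.075 ≈ 2.0187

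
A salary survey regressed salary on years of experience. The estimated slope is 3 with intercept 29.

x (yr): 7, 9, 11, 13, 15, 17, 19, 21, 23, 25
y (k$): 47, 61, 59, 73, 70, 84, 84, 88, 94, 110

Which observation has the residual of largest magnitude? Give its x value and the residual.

x = 25, e = 6

x=7: ŷ = 29 + 3·7 = 50; e = 47 − 50 = -3
x=9: ŷ = 29 + 3·9 = 56; e = 61 − 56 = 5
x=11: ŷ = 29 + 3·11 = 62; e = 59 − 62 = -3
x=13: ŷ = 29 + 3·13 = 68; e = 73 − 68 = 5
x=15: ŷ = 29 + 3·15 = 74; e = 70 − 74 = -4
x=17: ŷ = 29 + 3·17 = 80; e = 84 − 80 = 4
x=19: ŷ = 29 + 3·19 = 86; e = 84 − 86 = -2
x=21: ŷ = 29 + 3·21 = 92; e = 88 − 92 = -4
x=23: ŷ = 29 + 3·23 = 98; e = 94 − 98 = -4
x=25: ŷ = 29 + 3·25 = 104; e = 110 − 104 = 6
Largest |e| is 6 at x = 25, residual 6.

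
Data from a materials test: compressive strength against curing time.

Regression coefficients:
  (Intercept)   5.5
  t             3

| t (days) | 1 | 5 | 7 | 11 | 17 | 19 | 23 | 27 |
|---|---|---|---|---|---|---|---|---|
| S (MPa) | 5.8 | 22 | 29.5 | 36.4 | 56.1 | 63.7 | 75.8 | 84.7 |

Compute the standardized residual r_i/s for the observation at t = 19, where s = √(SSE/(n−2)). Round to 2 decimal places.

t=1: Ŝ = 5.5 + 3·1 = 8.5; r = 5.8 − 8.5 = -2.7
t=5: Ŝ = 5.5 + 3·5 = 20.5; r = 22 − 20.5 = 1.5
t=7: Ŝ = 5.5 + 3·7 = 26.5; r = 29.5 − 26.5 = 3
t=11: Ŝ = 5.5 + 3·11 = 38.5; r = 36.4 − 38.5 = -2.1
t=17: Ŝ = 5.5 + 3·17 = 56.5; r = 56.1 − 56.5 = -0.4
t=19: Ŝ = 5.5 + 3·19 = 62.5; r = 63.7 − 62.5 = 1.2
t=23: Ŝ = 5.5 + 3·23 = 74.5; r = 75.8 − 74.5 = 1.3
t=27: Ŝ = 5.5 + 3·27 = 86.5; r = 84.7 − 86.5 = -1.8
SSE = 7.29 + 2.25 + 9 + 4.41 + 0.16 + 1.44 + 1.69 + 3.24 = 29.48
s = √(29.48/6) = 2.2166
r/s = 1.2 / 2.2166 = 0.54

0.54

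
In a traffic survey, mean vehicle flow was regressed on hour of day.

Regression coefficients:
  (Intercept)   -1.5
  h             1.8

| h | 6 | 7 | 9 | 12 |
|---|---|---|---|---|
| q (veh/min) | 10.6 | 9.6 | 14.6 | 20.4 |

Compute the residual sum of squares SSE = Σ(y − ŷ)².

h=6: ŷ = -1.5 + 1.8·6 = 9.3; r = 10.6 − 9.3 = 1.3
h=7: ŷ = -1.5 + 1.8·7 = 11.1; r = 9.6 − 11.1 = -1.5
h=9: ŷ = -1.5 + 1.8·9 = 14.7; r = 14.6 − 14.7 = -0.1
h=12: ŷ = -1.5 + 1.8·12 = 20.1; r = 20.4 − 20.1 = 0.3
SSE = 1.69 + 2.25 + 0.01 + 0.09 = 4.04

SSE = 4.04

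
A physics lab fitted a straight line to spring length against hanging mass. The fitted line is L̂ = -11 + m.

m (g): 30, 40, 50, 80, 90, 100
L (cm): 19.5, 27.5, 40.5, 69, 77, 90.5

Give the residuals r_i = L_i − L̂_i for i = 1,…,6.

m=30: L̂ = -11 + 30 = 19; r = 19.5 − 19 = 0.5
m=40: L̂ = -11 + 40 = 29; r = 27.5 − 29 = -1.5
m=50: L̂ = -11 + 50 = 39; r = 40.5 − 39 = 1.5
m=80: L̂ = -11 + 80 = 69; r = 69 − 69 = 0
m=90: L̂ = -11 + 90 = 79; r = 77 − 79 = -2
m=100: L̂ = -11 + 100 = 89; r = 90.5 − 89 = 1.5

0.5, -1.5, 1.5, 0, -2, 1.5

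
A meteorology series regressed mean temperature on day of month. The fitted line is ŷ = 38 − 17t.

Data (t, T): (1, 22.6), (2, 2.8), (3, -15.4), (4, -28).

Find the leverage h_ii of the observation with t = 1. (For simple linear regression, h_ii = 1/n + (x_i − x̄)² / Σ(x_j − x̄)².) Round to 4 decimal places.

t̄ = (1 + 2 + 3 + 4)/4 = 2.5
Σ(t − t̄)² = 2.25 + 0.25 + 0.25 + 2.25 = 5
h = 1/4 + (-1.5)²/5 = 0.25 + 0.45 = 0.7000

h = 0.7000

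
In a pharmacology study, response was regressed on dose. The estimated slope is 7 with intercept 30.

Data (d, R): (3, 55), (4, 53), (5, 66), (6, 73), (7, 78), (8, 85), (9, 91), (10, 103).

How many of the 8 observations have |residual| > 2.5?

3

d=3: ŷ = 30 + 7·3 = 51; e = 55 − 51 = 4
d=4: ŷ = 30 + 7·4 = 58; e = 53 − 58 = -5
d=5: ŷ = 30 + 7·5 = 65; e = 66 − 65 = 1
d=6: ŷ = 30 + 7·6 = 72; e = 73 − 72 = 1
d=7: ŷ = 30 + 7·7 = 79; e = 78 − 79 = -1
d=8: ŷ = 30 + 7·8 = 86; e = 85 − 86 = -1
d=9: ŷ = 30 + 7·9 = 93; e = 91 − 93 = -2
d=10: ŷ = 30 + 7·10 = 100; e = 103 − 100 = 3
|e| > 2.5: d=3 (|e|=4), d=4 (|e|=5), d=10 (|e|=3) → 3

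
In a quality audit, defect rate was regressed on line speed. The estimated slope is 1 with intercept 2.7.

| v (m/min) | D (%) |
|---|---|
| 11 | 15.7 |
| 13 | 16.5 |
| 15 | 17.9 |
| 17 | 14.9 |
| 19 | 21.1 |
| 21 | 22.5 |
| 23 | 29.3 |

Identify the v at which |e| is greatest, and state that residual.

v = 17, e = -4.8

v=11: ŷ = 2.7 + 11 = 13.7; e = 15.7 − 13.7 = 2
v=13: ŷ = 2.7 + 13 = 15.7; e = 16.5 − 15.7 = 0.8
v=15: ŷ = 2.7 + 15 = 17.7; e = 17.9 − 17.7 = 0.2
v=17: ŷ = 2.7 + 17 = 19.7; e = 14.9 − 19.7 = -4.8
v=19: ŷ = 2.7 + 19 = 21.7; e = 21.1 − 21.7 = -0.6
v=21: ŷ = 2.7 + 21 = 23.7; e = 22.5 − 23.7 = -1.2
v=23: ŷ = 2.7 + 23 = 25.7; e = 29.3 − 25.7 = 3.6
Largest |e| is 4.8 at v = 17, residual -4.8.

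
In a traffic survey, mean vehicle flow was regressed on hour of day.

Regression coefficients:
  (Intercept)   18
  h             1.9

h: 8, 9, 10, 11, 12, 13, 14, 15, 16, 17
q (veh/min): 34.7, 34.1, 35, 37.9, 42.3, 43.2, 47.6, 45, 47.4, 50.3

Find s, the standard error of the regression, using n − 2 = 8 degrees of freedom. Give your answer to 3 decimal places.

s = 1.696

h=8: ŷ = 18 + 1.9·8 = 33.2; e = 34.7 − 33.2 = 1.5
h=9: ŷ = 18 + 1.9·9 = 35.1; e = 34.1 − 35.1 = -1
h=10: ŷ = 18 + 1.9·10 = 37; e = 35 − 37 = -2
h=11: ŷ = 18 + 1.9·11 = 38.9; e = 37.9 − 38.9 = -1
h=12: ŷ = 18 + 1.9·12 = 40.8; e = 42.3 − 40.8 = 1.5
h=13: ŷ = 18 + 1.9·13 = 42.7; e = 43.2 − 42.7 = 0.5
h=14: ŷ = 18 + 1.9·14 = 44.6; e = 47.6 − 44.6 = 3
h=15: ŷ = 18 + 1.9·15 = 46.5; e = 45 − 46.5 = -1.5
h=16: ŷ = 18 + 1.9·16 = 48.4; e = 47.4 − 48.4 = -1
h=17: ŷ = 18 + 1.9·17 = 50.3; e = 50.3 − 50.3 = 0
SSE = 2.25 + 1 + 4 + 1 + 2.25 + 0.25 + 9 + 2.25 + 1 + 0 = 23
s = √(23/8) = √2.875 ≈ 1.696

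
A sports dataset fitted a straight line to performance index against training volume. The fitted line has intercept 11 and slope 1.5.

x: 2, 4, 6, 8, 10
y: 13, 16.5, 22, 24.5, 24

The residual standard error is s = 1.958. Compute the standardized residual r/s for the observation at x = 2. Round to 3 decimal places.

ŷ = 11 + 1.5·2 = 14
r = 13 − 14 = -1
r/s = -1 / 1.958 = -0.511

-0.511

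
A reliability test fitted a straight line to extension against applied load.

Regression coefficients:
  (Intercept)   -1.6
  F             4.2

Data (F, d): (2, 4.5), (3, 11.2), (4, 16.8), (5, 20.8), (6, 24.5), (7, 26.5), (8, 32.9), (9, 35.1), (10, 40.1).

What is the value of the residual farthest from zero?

r = -2.3

F=2: ŷ = -1.6 + 4.2·2 = 6.8; r = 4.5 − 6.8 = -2.3
F=3: ŷ = -1.6 + 4.2·3 = 11; r = 11.2 − 11 = 0.2
F=4: ŷ = -1.6 + 4.2·4 = 15.2; r = 16.8 − 15.2 = 1.6
F=5: ŷ = -1.6 + 4.2·5 = 19.4; r = 20.8 − 19.4 = 1.4
F=6: ŷ = -1.6 + 4.2·6 = 23.6; r = 24.5 − 23.6 = 0.9
F=7: ŷ = -1.6 + 4.2·7 = 27.8; r = 26.5 − 27.8 = -1.3
F=8: ŷ = -1.6 + 4.2·8 = 32; r = 32.9 − 32 = 0.9
F=9: ŷ = -1.6 + 4.2·9 = 36.2; r = 35.1 − 36.2 = -1.1
F=10: ŷ = -1.6 + 4.2·10 = 40.4; r = 40.1 − 40.4 = -0.3
Largest |r| is 2.3 at F = 2, residual -2.3.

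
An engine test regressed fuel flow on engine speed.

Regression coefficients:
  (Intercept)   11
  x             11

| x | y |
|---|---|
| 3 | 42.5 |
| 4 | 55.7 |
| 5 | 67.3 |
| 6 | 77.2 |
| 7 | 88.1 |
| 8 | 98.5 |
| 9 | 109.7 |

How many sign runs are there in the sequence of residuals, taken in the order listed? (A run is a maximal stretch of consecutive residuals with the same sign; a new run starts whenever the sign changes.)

3 runs

x=3: ŷ = 11 + 11·3 = 44; r = 42.5 − 44 = -1.5
x=4: ŷ = 11 + 11·4 = 55; r = 55.7 − 55 = 0.7
x=5: ŷ = 11 + 11·5 = 66; r = 67.3 − 66 = 1.3
x=6: ŷ = 11 + 11·6 = 77; r = 77.2 − 77 = 0.2
x=7: ŷ = 11 + 11·7 = 88; r = 88.1 − 88 = 0.1
x=8: ŷ = 11 + 11·8 = 99; r = 98.5 − 99 = -0.5
x=9: ŷ = 11 + 11·9 = 110; r = 109.7 − 110 = -0.3
Signs: − + + + + − −
Runs: −×1, +×4, −×2 → 3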